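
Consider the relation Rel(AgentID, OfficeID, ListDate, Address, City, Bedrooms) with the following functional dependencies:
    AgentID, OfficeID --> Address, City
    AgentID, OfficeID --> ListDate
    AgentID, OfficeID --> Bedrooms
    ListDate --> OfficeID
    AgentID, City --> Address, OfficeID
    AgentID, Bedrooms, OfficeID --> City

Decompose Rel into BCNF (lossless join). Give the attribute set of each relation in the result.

Candidate keys of the original relation: {AgentID, City}, {AgentID, ListDate}, {AgentID, OfficeID}.
Within {Address, AgentID, Bedrooms, City, ListDate, OfficeID}: {ListDate}⁺ ∩ {Address, AgentID, Bedrooms, City, ListDate, OfficeID} = {ListDate, OfficeID}, not the whole set, so ListDate --> OfficeID violates BCNF; decompose into {ListDate, OfficeID} and {Address, AgentID, Bedrooms, City, ListDate}.
{ListDate, OfficeID}: every determinant is a superkey — BCNF.
{Address, AgentID, Bedrooms, City, ListDate}: every determinant is a superkey — BCNF.

{Address, AgentID, Bedrooms, City, ListDate}; {ListDate, OfficeID}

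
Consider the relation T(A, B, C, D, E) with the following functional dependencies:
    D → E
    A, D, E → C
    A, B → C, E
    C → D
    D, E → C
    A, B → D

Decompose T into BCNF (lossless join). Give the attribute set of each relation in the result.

{A, B, D}; {C, D, E}

Candidate key of the original relation: {A, B}.
{A, B, C, D, E}: {D} determines {C, D, E} here but is not a superkey — split on D → C, E, giving {C, D, E} and {A, B, D}.
{C, D, E} is in BCNF.
{A, B, D} is in BCNF.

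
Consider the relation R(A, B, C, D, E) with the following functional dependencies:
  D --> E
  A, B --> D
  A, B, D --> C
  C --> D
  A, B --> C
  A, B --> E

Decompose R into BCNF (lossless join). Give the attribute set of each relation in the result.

{A, B, C}; {C, D}; {D, E}

Candidate key of the original relation: {A, B}.
Within {A, B, C, D, E}: {D}⁺ ∩ {A, B, C, D, E} = {D, E}, not the whole set, so D --> E violates BCNF; decompose into {D, E} and {A, B, C, D}.
{D, E} is in BCNF.
Within {A, B, C, D}: {C}⁺ ∩ {A, B, C, D} = {C, D}, not the whole set, so C --> D violates BCNF; decompose into {C, D} and {A, B, C}.
{C, D} is in BCNF.
{A, B, C} is in BCNF.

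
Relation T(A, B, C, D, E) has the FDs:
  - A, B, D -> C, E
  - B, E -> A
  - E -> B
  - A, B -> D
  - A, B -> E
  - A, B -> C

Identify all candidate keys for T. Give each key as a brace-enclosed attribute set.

{A, B}, {E}

{E}⁺ = {A, B, C, D, E} — all of the relation — so {E} is a candidate key.
{A, B}⁺ = {A, B, C, D, E} — all of the relation — so {A, B} is a candidate key.
Any other superkey properly contains one of these, so there are no further candidate keys.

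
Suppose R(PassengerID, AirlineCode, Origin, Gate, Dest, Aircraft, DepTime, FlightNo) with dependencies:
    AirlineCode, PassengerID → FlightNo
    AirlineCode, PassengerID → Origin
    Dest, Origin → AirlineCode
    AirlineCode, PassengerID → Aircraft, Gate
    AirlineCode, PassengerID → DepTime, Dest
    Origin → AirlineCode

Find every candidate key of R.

{PassengerID} never appears on the right of any FD, so every key must include it.
Closure of {AirlineCode, PassengerID} is {Aircraft, AirlineCode, DepTime, Dest, FlightNo, Gate, Origin, PassengerID}, the whole schema; {AirlineCode, PassengerID} is a candidate key.
Closure of {Origin, PassengerID} is {Aircraft, AirlineCode, DepTime, Dest, FlightNo, Gate, Origin, PassengerID}, the whole schema; {Origin, PassengerID} is a candidate key.
Any other superkey properly contains one of these, so there are no further candidate keys.

{AirlineCode, PassengerID}, {Origin, PassengerID}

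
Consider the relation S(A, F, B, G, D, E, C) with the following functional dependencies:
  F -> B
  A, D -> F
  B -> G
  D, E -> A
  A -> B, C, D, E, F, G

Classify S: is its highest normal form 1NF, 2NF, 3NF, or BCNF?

Candidate keys: {A}, {D, E}. Prime attributes: {A, D, E}.
For F -> B we have {F}⁺ = {B, F, G}; {F} is not a superkey, so BCNF fails.
F -> B has non-prime {B} on the right and a non-superkey on the left, so 3NF fails.
No proper subset of a key has a non-prime attribute in its closure, so there is no partial dependency; 2NF holds.

2NF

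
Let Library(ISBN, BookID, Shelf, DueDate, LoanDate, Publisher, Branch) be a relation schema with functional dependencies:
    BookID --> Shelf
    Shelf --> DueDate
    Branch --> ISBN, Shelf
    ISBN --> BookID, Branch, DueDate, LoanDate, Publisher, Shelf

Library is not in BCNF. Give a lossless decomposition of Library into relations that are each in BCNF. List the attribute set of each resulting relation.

Candidate keys of the original relation: {Branch}, {ISBN}.
In {BookID, Branch, DueDate, ISBN, LoanDate, Publisher, Shelf}, {BookID} is not a superkey ({BookID}⁺ restricted to this set is {BookID, DueDate, Shelf}), so split on BookID --> DueDate, Shelf into {BookID, DueDate, Shelf} and {BookID, Branch, ISBN, LoanDate, Publisher}.
In {BookID, DueDate, Shelf}, {Shelf} is not a superkey ({Shelf}⁺ restricted to this set is {DueDate, Shelf}), so split on Shelf --> DueDate into {DueDate, Shelf} and {BookID, Shelf}.
{DueDate, Shelf} is in BCNF.
{BookID, Shelf} is in BCNF.
{BookID, Branch, ISBN, LoanDate, Publisher} is in BCNF.

{BookID, Branch, ISBN, LoanDate, Publisher}; {BookID, Shelf}; {DueDate, Shelf}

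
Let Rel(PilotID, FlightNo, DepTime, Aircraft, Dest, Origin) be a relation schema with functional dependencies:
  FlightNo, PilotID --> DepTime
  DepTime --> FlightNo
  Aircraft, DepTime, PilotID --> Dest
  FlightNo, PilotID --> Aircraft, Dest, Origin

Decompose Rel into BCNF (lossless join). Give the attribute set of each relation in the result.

{Aircraft, DepTime, Dest, Origin, PilotID}; {DepTime, FlightNo}

Candidate keys of the original relation: {DepTime, PilotID}, {FlightNo, PilotID}.
Within {Aircraft, DepTime, Dest, FlightNo, Origin, PilotID}: {DepTime}⁺ ∩ {Aircraft, DepTime, Dest, FlightNo, Origin, PilotID} = {DepTime, FlightNo}, not the whole set, so DepTime --> FlightNo violates BCNF; decompose into {DepTime, FlightNo} and {Aircraft, DepTime, Dest, Origin, PilotID}.
{DepTime, FlightNo} has no BCNF violation.
{Aircraft, DepTime, Dest, Origin, PilotID} has no BCNF violation.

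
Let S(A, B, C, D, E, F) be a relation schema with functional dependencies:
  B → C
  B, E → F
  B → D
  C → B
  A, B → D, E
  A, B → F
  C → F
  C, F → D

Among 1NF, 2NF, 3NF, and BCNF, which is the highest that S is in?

1NF

Candidate keys: {A, B}, {A, C}. Prime attributes: {A, B, C}.
B → C breaks BCNF: {B}⁺ = {B, C, D, F}, so {B} is not a superkey.
B, E → F has non-prime {F} on the right and a non-superkey on the left, so 3NF fails.
Since {B} ⊂ {A, B} and {B}⁺ ⊇ {D, F} with {D, F} non-prime, there is a partial dependency; 2NF fails.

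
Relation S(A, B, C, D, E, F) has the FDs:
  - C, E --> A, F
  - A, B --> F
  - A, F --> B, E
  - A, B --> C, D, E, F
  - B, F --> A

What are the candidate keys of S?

{A, B}⁺ = {A, B, C, D, E, F}, which is every attribute, so {A, B} is a candidate key.
{A, F}⁺ = {A, B, C, D, E, F}, which is every attribute, so {A, F} is a candidate key.
{B, F}⁺ = {A, B, C, D, E, F}, which is every attribute, so {B, F} is a candidate key.
{C, E}⁺ = {A, B, C, D, E, F}, which is every attribute, so {C, E} is a candidate key.
These are minimal and exhaustive — every other superkey contains one of them.

{A, B}, {A, F}, {B, F}, {C, E}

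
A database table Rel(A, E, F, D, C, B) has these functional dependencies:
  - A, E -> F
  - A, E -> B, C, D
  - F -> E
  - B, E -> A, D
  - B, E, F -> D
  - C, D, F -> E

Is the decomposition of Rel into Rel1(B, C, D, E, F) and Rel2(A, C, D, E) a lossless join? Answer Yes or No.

No

The shared attributes are {C, D, E} and {C, D, E}⁺ = {C, D, E}.
The closure covers neither Rel1 nor Rel2 entirely; the join is not lossless.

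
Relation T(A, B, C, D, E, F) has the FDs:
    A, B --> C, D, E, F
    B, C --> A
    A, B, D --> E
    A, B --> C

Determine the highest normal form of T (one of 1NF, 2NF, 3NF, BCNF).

Candidate keys: {A, B}, {B, C}. Prime attributes: {A, B, C}.
The left-hand side of every FD is a superkey, so BCNF is satisfied.

BCNF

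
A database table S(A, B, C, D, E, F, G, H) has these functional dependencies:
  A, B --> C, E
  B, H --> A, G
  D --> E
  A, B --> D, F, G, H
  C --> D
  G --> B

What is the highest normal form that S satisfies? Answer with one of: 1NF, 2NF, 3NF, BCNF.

Candidate keys: {A, B}, {A, G}, {B, H}, {G, H}. Prime attributes: {A, B, G, H}.
D --> E: {D}⁺ = {D, E}, which is not all of the attributes, so the left side is not a superkey — BCNF is violated.
D --> E determines the non-prime attribute {E} from a non-superkey — 3NF is violated.
Checking every proper subset of each key, none determines a non-prime attribute — 2NF is satisfied.

2NF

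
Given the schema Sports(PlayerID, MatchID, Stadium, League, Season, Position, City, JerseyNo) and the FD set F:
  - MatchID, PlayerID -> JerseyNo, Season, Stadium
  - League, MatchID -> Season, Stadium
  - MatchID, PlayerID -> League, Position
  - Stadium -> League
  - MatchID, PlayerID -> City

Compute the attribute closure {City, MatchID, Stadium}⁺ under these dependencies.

Start with {City, MatchID, Stadium}.
Stadium -> League applies; add {League} → now {City, League, MatchID, Stadium}.
League, MatchID -> Season, Stadium applies; add {Season} → now {City, League, MatchID, Season, Stadium}.
No further FD applies.

{City, League, MatchID, Season, Stadium}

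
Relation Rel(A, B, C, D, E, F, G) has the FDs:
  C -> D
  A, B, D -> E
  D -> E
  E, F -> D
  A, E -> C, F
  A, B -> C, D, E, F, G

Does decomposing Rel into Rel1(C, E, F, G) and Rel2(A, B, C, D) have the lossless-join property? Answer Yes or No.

No

The shared attributes are {C} and {C}⁺ = {C, D, E}.
Neither Rel1 nor Rel2 is contained in that closure, so the decomposition is lossy.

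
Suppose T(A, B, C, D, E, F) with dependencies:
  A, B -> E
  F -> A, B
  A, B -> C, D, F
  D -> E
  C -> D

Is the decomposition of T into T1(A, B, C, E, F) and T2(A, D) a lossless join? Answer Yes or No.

No

Common attributes: {A}; their closure is {A}.
Neither T1 nor T2 is contained in that closure, so the decomposition is lossy.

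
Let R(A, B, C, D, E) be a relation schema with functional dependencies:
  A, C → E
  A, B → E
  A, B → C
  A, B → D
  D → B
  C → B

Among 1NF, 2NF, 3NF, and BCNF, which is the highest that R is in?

Candidate keys: {A, B}, {A, C}, {A, D}. Prime attributes: {A, B, C, D}.
For D → B we have {D}⁺ = {B, D}; {D} is not a superkey, so BCNF fails.
Since {B} ⊆ prime attributes and every other non-superkey FD also has a prime right side, the schema is in 3NF.

3NF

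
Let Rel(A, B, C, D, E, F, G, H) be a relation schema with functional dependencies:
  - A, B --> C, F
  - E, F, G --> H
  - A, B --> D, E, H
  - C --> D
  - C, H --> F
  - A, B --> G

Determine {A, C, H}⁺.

{A, C, D, F, H}

Start with {A, C, H}.
C --> D applies; add {D} → now {A, C, D, H}.
C, H --> F applies; add {F} → now {A, C, D, F, H}.
No further FD applies.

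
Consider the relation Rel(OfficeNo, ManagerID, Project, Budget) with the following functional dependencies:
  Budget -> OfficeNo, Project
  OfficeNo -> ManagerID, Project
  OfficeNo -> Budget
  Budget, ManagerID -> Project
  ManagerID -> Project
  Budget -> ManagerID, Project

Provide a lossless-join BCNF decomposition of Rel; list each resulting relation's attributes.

{Budget, ManagerID, OfficeNo}; {ManagerID, Project}

Candidate keys of the original relation: {Budget}, {OfficeNo}.
Within {Budget, ManagerID, OfficeNo, Project}: {ManagerID}⁺ ∩ {Budget, ManagerID, OfficeNo, Project} = {ManagerID, Project}, not the whole set, so ManagerID -> Project violates BCNF; decompose into {ManagerID, Project} and {Budget, ManagerID, OfficeNo}.
{ManagerID, Project} is in BCNF.
{Budget, ManagerID, OfficeNo} is in BCNF.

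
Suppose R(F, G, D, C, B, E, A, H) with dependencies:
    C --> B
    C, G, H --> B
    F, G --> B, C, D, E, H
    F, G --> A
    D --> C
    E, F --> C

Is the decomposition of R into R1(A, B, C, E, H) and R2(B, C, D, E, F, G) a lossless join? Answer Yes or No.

R1 ∩ R2 = {B, C, E}; its closure under F is {B, C, E}.
Neither R1 nor R2 is contained in that closure, so the decomposition is lossy.

No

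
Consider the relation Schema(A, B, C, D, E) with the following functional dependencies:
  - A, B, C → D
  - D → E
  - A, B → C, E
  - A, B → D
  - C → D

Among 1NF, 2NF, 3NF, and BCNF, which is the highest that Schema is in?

Candidate key: {A, B}. Prime attributes: {A, B}.
D → E breaks BCNF: {D}⁺ = {D, E}, so {D} is not a superkey.
Because {E} is non-prime and the left side of D → E is not a superkey, the relation is not in 3NF.
No non-prime attribute depends on a proper subset of any candidate key, so 2NF holds.

2NF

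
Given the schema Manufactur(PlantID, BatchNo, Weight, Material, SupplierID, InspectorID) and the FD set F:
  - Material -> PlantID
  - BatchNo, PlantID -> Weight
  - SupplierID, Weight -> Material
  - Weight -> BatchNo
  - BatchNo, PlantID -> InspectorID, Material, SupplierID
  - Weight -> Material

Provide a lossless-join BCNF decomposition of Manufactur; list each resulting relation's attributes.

Candidate keys of the original relation: {BatchNo, Material}, {BatchNo, PlantID}, {Weight}.
Within {BatchNo, InspectorID, Material, PlantID, SupplierID, Weight}: {Material}⁺ ∩ {BatchNo, InspectorID, Material, PlantID, SupplierID, Weight} = {Material, PlantID}, not the whole set, so Material -> PlantID violates BCNF; decompose into {Material, PlantID} and {BatchNo, InspectorID, Material, SupplierID, Weight}.
{Material, PlantID} has no BCNF violation.
{BatchNo, InspectorID, Material, SupplierID, Weight} has no BCNF violation.

{BatchNo, InspectorID, Material, SupplierID, Weight}; {Material, PlantID}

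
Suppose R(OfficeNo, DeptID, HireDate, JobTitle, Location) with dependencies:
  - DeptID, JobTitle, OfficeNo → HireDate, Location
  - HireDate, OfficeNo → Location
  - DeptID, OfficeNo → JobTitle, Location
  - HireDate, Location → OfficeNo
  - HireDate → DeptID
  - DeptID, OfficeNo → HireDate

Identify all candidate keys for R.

Closure of {DeptID, OfficeNo} is {DeptID, HireDate, JobTitle, Location, OfficeNo}, the whole schema; {DeptID, OfficeNo} is a candidate key.
Closure of {HireDate, Location} is {DeptID, HireDate, JobTitle, Location, OfficeNo}, the whole schema; {HireDate, Location} is a candidate key.
Closure of {HireDate, OfficeNo} is {DeptID, HireDate, JobTitle, Location, OfficeNo}, the whole schema; {HireDate, OfficeNo} is a candidate key.
No proper subset of any of these is a key, and no other minimal superkey exists.

{DeptID, OfficeNo}, {HireDate, Location}, {HireDate, OfficeNo}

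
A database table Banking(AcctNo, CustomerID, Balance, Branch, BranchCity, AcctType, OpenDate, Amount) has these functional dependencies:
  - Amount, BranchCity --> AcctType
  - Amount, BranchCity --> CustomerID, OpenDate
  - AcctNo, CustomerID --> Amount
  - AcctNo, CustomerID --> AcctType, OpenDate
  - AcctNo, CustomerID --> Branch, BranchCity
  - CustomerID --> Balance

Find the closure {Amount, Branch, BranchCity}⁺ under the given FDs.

Start with {Amount, Branch, BranchCity}.
Amount, BranchCity --> AcctType applies; add {AcctType} → now {AcctType, Amount, Branch, BranchCity}.
Amount, BranchCity --> CustomerID, OpenDate applies; add {CustomerID, OpenDate} → now {AcctType, Amount, Branch, BranchCity, CustomerID, OpenDate}.
CustomerID --> Balance applies; add {Balance} → now {AcctType, Amount, Balance, Branch, BranchCity, CustomerID, OpenDate}.
No further FD applies.

{AcctType, Amount, Balance, Branch, BranchCity, CustomerID, OpenDate}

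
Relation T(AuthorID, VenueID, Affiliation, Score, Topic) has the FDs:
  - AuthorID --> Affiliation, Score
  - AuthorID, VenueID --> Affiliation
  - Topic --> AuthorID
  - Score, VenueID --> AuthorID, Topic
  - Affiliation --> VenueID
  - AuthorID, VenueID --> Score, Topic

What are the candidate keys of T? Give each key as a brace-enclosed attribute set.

{Affiliation, Score}, {AuthorID}, {Score, VenueID}, {Topic}

Closure of {AuthorID} is {Affiliation, AuthorID, Score, Topic, VenueID}, the whole schema; {AuthorID} is a candidate key.
Closure of {Topic} is {Affiliation, AuthorID, Score, Topic, VenueID}, the whole schema; {Topic} is a candidate key.
Closure of {Affiliation, Score} is {Affiliation, AuthorID, Score, Topic, VenueID}, the whole schema; {Affiliation, Score} is a candidate key.
Closure of {Score, VenueID} is {Affiliation, AuthorID, Score, Topic, VenueID}, the whole schema; {Score, VenueID} is a candidate key.
These are minimal and exhaustive — every other superkey contains one of them.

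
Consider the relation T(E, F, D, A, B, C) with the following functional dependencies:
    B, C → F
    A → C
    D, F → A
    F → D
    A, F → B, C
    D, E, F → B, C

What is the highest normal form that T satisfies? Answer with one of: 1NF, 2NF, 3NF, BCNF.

1NF

Candidate keys: {A, B, E}, {B, C, E}, {E, F}. Prime attributes: {A, B, C, E, F}.
B, C → F breaks BCNF: {B, C}⁺ = {A, B, C, D, F}, so {B, C} is not a superkey.
Because {D} is non-prime and the left side of F → D is not a superkey, the relation is not in 3NF.
The proper key subset {F} of {E, F} determines non-prime {D}, so the relation is not even in 2NF.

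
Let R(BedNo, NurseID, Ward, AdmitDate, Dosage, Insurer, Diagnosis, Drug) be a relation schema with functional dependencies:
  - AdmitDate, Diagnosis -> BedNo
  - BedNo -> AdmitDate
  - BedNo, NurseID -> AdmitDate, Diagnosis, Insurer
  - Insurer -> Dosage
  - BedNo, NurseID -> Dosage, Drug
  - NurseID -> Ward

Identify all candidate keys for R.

{AdmitDate, Diagnosis, NurseID}, {BedNo, NurseID}

No FD produces {NurseID}, so it must be in every candidate key.
{BedNo, NurseID} is a candidate key since {BedNo, NurseID}⁺ = {AdmitDate, BedNo, Diagnosis, Dosage, Drug, Insurer, NurseID, Ward} covers every attribute.
{AdmitDate, Diagnosis, NurseID} is a candidate key since {AdmitDate, Diagnosis, NurseID}⁺ = {AdmitDate, BedNo, Diagnosis, Dosage, Drug, Insurer, NurseID, Ward} covers every attribute.
These are minimal and exhaustive — every other superkey contains one of them.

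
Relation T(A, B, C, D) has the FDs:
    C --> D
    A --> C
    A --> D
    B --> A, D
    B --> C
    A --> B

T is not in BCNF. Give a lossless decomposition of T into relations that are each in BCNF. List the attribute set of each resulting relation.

Candidate keys of the original relation: {A}, {B}.
{A, B, C, D}: {C} determines {C, D} here but is not a superkey — split on C --> D, giving {C, D} and {A, B, C}.
{C, D} has no BCNF violation.
{A, B, C} has no BCNF violation.

{A, B, C}; {C, D}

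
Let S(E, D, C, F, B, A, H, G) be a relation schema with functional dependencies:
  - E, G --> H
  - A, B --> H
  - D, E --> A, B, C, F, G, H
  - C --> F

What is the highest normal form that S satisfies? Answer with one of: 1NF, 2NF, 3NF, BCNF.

Candidate key: {D, E}. Prime attributes: {D, E}.
E, G --> H: {E, G}⁺ = {E, G, H}, which is not all of the attributes, so the left side is not a superkey — BCNF is violated.
E, G --> H has non-prime {H} on the right and a non-superkey on the left, so 3NF fails.
No proper subset of a key has a non-prime attribute in its closure, so there is no partial dependency; 2NF holds.

2NF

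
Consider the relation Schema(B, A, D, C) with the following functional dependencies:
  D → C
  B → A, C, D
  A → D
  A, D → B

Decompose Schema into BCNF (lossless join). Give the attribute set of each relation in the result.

{A, B, D}; {C, D}

Candidate keys of the original relation: {A}, {B}.
Within {A, B, C, D}: {D}⁺ ∩ {A, B, C, D} = {C, D}, not the whole set, so D → C violates BCNF; decompose into {C, D} and {A, B, D}.
{C, D} is in BCNF.
{A, B, D} is in BCNF.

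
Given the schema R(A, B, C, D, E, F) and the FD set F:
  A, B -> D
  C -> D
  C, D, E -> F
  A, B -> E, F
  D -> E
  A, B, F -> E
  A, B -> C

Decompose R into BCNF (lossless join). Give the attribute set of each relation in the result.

Candidate key of the original relation: {A, B}.
In {A, B, C, D, E, F}, {C} is not a superkey ({C}⁺ restricted to this set is {C, D, E, F}), so split on C -> D, E, F into {C, D, E, F} and {A, B, C}.
In {C, D, E, F}, {D} is not a superkey ({D}⁺ restricted to this set is {D, E}), so split on D -> E into {D, E} and {C, D, F}.
{D, E} is in BCNF.
{C, D, F} is in BCNF.
{A, B, C} is in BCNF.

{A, B, C}; {C, D, F}; {D, E}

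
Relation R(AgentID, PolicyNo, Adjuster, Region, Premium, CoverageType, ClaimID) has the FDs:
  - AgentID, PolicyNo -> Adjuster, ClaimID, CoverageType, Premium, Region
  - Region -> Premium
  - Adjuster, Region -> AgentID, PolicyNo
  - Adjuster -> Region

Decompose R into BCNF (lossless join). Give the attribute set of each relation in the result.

Candidate keys of the original relation: {Adjuster}, {AgentID, PolicyNo}.
{Adjuster, AgentID, ClaimID, CoverageType, PolicyNo, Premium, Region}: {Region} determines {Premium, Region} here but is not a superkey — split on Region -> Premium, giving {Premium, Region} and {Adjuster, AgentID, ClaimID, CoverageType, PolicyNo, Region}.
{Premium, Region} has no BCNF violation.
{Adjuster, AgentID, ClaimID, CoverageType, PolicyNo, Region} has no BCNF violation.

{Adjuster, AgentID, ClaimID, CoverageType, PolicyNo, Region}; {Premium, Region}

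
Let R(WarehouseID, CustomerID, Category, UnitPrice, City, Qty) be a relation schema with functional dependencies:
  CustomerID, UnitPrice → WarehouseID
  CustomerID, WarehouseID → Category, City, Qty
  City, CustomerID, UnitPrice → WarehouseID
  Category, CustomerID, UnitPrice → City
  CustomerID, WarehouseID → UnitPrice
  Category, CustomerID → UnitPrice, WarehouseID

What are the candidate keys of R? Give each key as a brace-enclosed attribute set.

No FD produces {CustomerID}, so it must be in every candidate key.
{Category, CustomerID}⁺ = {Category, City, CustomerID, Qty, UnitPrice, WarehouseID}, which is every attribute, so {Category, CustomerID} is a candidate key.
{CustomerID, UnitPrice}⁺ = {Category, City, CustomerID, Qty, UnitPrice, WarehouseID}, which is every attribute, so {CustomerID, UnitPrice} is a candidate key.
{CustomerID, WarehouseID}⁺ = {Category, City, CustomerID, Qty, UnitPrice, WarehouseID}, which is every attribute, so {CustomerID, WarehouseID} is a candidate key.
Any other superkey properly contains one of these, so there are no further candidate keys.

{Category, CustomerID}, {CustomerID, UnitPrice}, {CustomerID, WarehouseID}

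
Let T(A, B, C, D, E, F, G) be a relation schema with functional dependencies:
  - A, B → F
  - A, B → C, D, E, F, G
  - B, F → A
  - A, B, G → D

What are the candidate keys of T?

{A, B}, {B, F}

{B} never appears on the right of any FD, so every key must include it.
Closure of {A, B} is {A, B, C, D, E, F, G}, the whole schema; {A, B} is a candidate key.
Closure of {B, F} is {A, B, C, D, E, F, G}, the whole schema; {B, F} is a candidate key.
No proper subset of any of these is a key, and no other minimal superkey exists.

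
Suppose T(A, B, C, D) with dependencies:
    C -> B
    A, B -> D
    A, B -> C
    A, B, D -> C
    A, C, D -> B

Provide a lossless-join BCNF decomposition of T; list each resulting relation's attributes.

Candidate keys of the original relation: {A, B}, {A, C}.
{A, B, C, D}: {C} determines {B, C} here but is not a superkey — split on C -> B, giving {B, C} and {A, C, D}.
{B, C}: every determinant is a superkey — BCNF.
{A, C, D}: every determinant is a superkey — BCNF.

{A, C, D}; {B, C}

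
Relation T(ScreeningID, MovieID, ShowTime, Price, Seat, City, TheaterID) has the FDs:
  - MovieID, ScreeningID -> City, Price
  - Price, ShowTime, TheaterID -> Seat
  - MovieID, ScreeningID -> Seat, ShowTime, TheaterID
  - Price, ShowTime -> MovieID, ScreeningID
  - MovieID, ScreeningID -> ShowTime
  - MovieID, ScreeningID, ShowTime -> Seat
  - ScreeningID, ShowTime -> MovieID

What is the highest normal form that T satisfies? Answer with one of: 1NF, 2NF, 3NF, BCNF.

Candidate keys: {MovieID, ScreeningID}, {Price, ShowTime}, {ScreeningID, ShowTime}. Prime attributes: {MovieID, Price, ScreeningID, ShowTime}.
Every FD has a superkey on the left, so the relation is in BCNF.

BCNF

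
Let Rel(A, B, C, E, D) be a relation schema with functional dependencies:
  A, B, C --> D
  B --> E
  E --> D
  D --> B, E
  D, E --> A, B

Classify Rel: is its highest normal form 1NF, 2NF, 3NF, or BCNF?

1NF

Candidate keys: {B, C}, {C, D}, {C, E}. Prime attributes: {B, C, D, E}.
B --> E: {B}⁺ = {A, B, D, E}, which is not all of the attributes, so the left side is not a superkey — BCNF is violated.
Because {A} is non-prime and the left side of D, E --> A, B is not a superkey, the relation is not in 3NF.
The proper key subset {B} of {B, C} determines non-prime {A}, so the relation is not even in 2NF.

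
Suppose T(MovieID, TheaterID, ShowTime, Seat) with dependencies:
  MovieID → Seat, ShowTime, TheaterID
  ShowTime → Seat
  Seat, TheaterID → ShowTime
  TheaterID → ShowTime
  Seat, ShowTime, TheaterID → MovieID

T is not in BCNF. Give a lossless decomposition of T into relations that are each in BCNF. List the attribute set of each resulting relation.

{MovieID, ShowTime, TheaterID}; {Seat, ShowTime}

Candidate keys of the original relation: {MovieID}, {TheaterID}.
In {MovieID, Seat, ShowTime, TheaterID}, {ShowTime} is not a superkey ({ShowTime}⁺ restricted to this set is {Seat, ShowTime}), so split on ShowTime → Seat into {Seat, ShowTime} and {MovieID, ShowTime, TheaterID}.
{Seat, ShowTime} is in BCNF.
{MovieID, ShowTime, TheaterID} is in BCNF.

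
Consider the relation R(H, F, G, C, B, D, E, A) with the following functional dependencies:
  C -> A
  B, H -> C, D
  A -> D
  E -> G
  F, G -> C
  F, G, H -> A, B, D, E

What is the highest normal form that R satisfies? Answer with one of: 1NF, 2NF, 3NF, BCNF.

1NF

Candidate keys: {E, F, H}, {F, G, H}. Prime attributes: {E, F, G, H}.
For C -> A we have {C}⁺ = {A, C, D}; {C} is not a superkey, so BCNF fails.
C -> A has non-prime {A} on the right and a non-superkey on the left, so 3NF fails.
Since {E, F} ⊂ {E, F, H} and {E, F}⁺ ⊇ {A, C, D} with {A, C, D} non-prime, there is a partial dependency; 2NF fails.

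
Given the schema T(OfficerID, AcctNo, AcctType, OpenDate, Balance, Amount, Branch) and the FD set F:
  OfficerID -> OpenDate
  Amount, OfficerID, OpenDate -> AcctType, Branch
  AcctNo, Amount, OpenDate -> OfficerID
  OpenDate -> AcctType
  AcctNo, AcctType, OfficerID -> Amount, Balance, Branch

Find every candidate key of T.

Attributes never on any right-hand side: {AcctNo} — every candidate key must contain it.
{AcctNo, OfficerID} is a candidate key since {AcctNo, OfficerID}⁺ = {AcctNo, AcctType, Amount, Balance, Branch, OfficerID, OpenDate} covers every attribute.
{AcctNo, Amount, OpenDate} is a candidate key since {AcctNo, Amount, OpenDate}⁺ = {AcctNo, AcctType, Amount, Balance, Branch, OfficerID, OpenDate} covers every attribute.
No proper subset of any of these is a key, and no other minimal superkey exists.

{AcctNo, Amount, OpenDate}, {AcctNo, OfficerID}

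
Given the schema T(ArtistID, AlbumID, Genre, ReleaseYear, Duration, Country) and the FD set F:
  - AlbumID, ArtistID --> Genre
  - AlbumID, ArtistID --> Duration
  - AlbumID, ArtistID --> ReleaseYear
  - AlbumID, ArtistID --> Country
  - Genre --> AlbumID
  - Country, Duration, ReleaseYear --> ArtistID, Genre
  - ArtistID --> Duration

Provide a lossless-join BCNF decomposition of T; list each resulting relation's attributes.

{AlbumID, Genre}; {ArtistID, Country, Genre, ReleaseYear}; {ArtistID, Duration}

Candidate keys of the original relation: {AlbumID, ArtistID}, {ArtistID, Country, ReleaseYear}, {ArtistID, Genre}, {Country, Duration, ReleaseYear}.
{AlbumID, ArtistID, Country, Duration, Genre, ReleaseYear}: {Genre} determines {AlbumID, Genre} here but is not a superkey — split on Genre --> AlbumID, giving {AlbumID, Genre} and {ArtistID, Country, Duration, Genre, ReleaseYear}.
{AlbumID, Genre} is in BCNF.
{ArtistID, Country, Duration, Genre, ReleaseYear}: {ArtistID} determines {ArtistID, Duration} here but is not a superkey — split on ArtistID --> Duration, giving {ArtistID, Duration} and {ArtistID, Country, Genre, ReleaseYear}.
{ArtistID, Duration} is in BCNF.
{ArtistID, Country, Genre, ReleaseYear} is in BCNF.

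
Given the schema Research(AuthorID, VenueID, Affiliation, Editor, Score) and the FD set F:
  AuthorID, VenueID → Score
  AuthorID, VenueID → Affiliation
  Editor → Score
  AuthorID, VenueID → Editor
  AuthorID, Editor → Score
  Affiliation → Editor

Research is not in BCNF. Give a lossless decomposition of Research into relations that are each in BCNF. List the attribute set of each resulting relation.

{Affiliation, AuthorID, VenueID}; {Affiliation, Editor}; {Editor, Score}

Candidate key of the original relation: {AuthorID, VenueID}.
Within {Affiliation, AuthorID, Editor, Score, VenueID}: {Editor}⁺ ∩ {Affiliation, AuthorID, Editor, Score, VenueID} = {Editor, Score}, not the whole set, so Editor → Score violates BCNF; decompose into {Editor, Score} and {Affiliation, AuthorID, Editor, VenueID}.
{Editor, Score}: every determinant is a superkey — BCNF.
Within {Affiliation, AuthorID, Editor, VenueID}: {Affiliation}⁺ ∩ {Affiliation, AuthorID, Editor, VenueID} = {Affiliation, Editor}, not the whole set, so Affiliation → Editor violates BCNF; decompose into {Affiliation, Editor} and {Affiliation, AuthorID, VenueID}.
{Affiliation, Editor}: every determinant is a superkey — BCNF.
{Affiliation, AuthorID, VenueID}: every determinant is a superkey — BCNF.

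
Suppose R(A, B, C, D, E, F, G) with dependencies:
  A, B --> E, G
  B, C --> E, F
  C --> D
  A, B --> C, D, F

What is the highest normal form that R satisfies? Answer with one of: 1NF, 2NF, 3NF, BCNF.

2NF

Candidate key: {A, B}. Prime attributes: {A, B}.
B, C --> E, F breaks BCNF: {B, C}⁺ = {B, C, D, E, F}, so {B, C} is not a superkey.
B, C --> E, F determines the non-prime attributes {E, F} from a non-superkey — 3NF is violated.
No non-prime attribute depends on a proper subset of any candidate key, so 2NF holds.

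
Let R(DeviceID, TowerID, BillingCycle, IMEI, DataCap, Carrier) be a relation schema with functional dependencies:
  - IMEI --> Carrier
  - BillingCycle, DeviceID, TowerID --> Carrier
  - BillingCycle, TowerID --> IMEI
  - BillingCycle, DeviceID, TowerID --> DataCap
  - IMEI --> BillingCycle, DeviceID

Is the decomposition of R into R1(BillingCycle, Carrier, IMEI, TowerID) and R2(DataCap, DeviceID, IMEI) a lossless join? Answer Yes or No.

The shared attributes are {IMEI} and {IMEI}⁺ = {BillingCycle, Carrier, DeviceID, IMEI}.
The closure covers neither R1 nor R2 entirely; the join is not lossless.

No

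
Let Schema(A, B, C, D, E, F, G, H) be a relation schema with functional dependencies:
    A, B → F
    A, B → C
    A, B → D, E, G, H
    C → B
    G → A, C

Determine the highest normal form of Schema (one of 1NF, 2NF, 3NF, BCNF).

Candidate keys: {A, B}, {A, C}, {G}. Prime attributes: {A, B, C, G}.
For C → B we have {C}⁺ = {B, C}; {C} is not a superkey, so BCNF fails.
But every attribute on its right side ({B}) is prime, and the same holds for every other non-superkey FD, so 3NF still holds.

3NF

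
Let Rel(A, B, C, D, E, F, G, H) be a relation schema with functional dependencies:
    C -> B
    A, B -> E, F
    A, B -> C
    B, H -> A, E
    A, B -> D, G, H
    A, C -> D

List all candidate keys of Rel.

{A, B}, {A, C}, {B, H}, {C, H}

{A, B}⁺ = {A, B, C, D, E, F, G, H} — all of the relation — so {A, B} is a candidate key.
{A, C}⁺ = {A, B, C, D, E, F, G, H} — all of the relation — so {A, C} is a candidate key.
{B, H}⁺ = {A, B, C, D, E, F, G, H} — all of the relation — so {B, H} is a candidate key.
{C, H}⁺ = {A, B, C, D, E, F, G, H} — all of the relation — so {C, H} is a candidate key.
No proper subset of any of these is a key, and no other minimal superkey exists.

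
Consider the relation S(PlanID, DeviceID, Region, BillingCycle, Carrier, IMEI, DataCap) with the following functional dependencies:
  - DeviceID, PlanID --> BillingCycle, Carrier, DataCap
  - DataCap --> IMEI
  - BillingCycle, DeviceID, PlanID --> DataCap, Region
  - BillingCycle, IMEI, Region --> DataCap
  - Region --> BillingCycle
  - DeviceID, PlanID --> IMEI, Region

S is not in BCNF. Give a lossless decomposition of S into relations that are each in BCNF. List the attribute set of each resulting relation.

{BillingCycle, Region}; {Carrier, DataCap, DeviceID, PlanID, Region}; {DataCap, IMEI}

Candidate key of the original relation: {DeviceID, PlanID}.
{BillingCycle, Carrier, DataCap, DeviceID, IMEI, PlanID, Region}: {DataCap} determines {DataCap, IMEI} here but is not a superkey — split on DataCap --> IMEI, giving {DataCap, IMEI} and {BillingCycle, Carrier, DataCap, DeviceID, PlanID, Region}.
{DataCap, IMEI}: every determinant is a superkey — BCNF.
{BillingCycle, Carrier, DataCap, DeviceID, PlanID, Region}: {Region} determines {BillingCycle, Region} here but is not a superkey — split on Region --> BillingCycle, giving {BillingCycle, Region} and {Carrier, DataCap, DeviceID, PlanID, Region}.
{BillingCycle, Region}: every determinant is a superkey — BCNF.
{Carrier, DataCap, DeviceID, PlanID, Region}: every determinant is a superkey — BCNF.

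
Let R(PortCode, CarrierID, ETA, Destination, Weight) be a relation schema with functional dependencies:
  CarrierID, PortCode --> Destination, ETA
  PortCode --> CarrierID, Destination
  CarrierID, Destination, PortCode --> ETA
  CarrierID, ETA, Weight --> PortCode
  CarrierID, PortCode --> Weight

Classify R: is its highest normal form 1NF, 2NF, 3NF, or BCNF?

Candidate keys: {CarrierID, ETA, Weight}, {PortCode}. Prime attributes: {CarrierID, ETA, PortCode, Weight}.
Every FD has a superkey on the left, so the relation is in BCNF.

BCNF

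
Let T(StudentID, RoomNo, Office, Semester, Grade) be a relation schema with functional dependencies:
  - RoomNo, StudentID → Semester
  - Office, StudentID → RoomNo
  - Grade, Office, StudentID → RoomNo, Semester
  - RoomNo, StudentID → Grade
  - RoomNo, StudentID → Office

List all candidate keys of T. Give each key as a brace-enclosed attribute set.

Attributes never on any right-hand side: {StudentID} — every candidate key must contain it.
{Office, StudentID}⁺ = {Grade, Office, RoomNo, Semester, StudentID}, which is every attribute, so {Office, StudentID} is a candidate key.
{RoomNo, StudentID}⁺ = {Grade, Office, RoomNo, Semester, StudentID}, which is every attribute, so {RoomNo, StudentID} is a candidate key.
These are minimal and exhaustive — every other superkey contains one of them.

{Office, StudentID}, {RoomNo, StudentID}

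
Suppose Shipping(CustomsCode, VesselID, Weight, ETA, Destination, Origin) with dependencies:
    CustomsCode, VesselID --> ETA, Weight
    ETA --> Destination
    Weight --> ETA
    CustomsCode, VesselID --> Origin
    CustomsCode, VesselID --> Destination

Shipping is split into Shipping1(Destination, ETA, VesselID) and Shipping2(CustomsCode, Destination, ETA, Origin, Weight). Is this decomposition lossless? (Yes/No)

Shipping1 ∩ Shipping2 = {Destination, ETA}; its closure under F is {Destination, ETA}.
The closure covers neither Shipping1 nor Shipping2 entirely; the join is not lossless.

No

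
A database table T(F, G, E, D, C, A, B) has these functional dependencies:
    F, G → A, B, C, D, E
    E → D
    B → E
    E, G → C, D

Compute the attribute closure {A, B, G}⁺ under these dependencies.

Start with {A, B, G}.
B → E applies; add {E} → now {A, B, E, G}.
E, G → C, D applies; add {C, D} → now {A, B, C, D, E, G}.
No further FD applies.

{A, B, C, D, E, G}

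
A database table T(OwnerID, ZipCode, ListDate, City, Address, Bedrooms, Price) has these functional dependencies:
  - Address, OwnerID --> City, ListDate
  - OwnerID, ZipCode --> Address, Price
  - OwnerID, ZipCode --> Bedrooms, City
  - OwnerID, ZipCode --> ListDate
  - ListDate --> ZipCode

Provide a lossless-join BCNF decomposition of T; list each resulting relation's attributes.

Candidate keys of the original relation: {Address, OwnerID}, {ListDate, OwnerID}, {OwnerID, ZipCode}.
Within {Address, Bedrooms, City, ListDate, OwnerID, Price, ZipCode}: {ListDate}⁺ ∩ {Address, Bedrooms, City, ListDate, OwnerID, Price, ZipCode} = {ListDate, ZipCode}, not the whole set, so ListDate --> ZipCode violates BCNF; decompose into {ListDate, ZipCode} and {Address, Bedrooms, City, ListDate, OwnerID, Price}.
{ListDate, ZipCode} has no BCNF violation.
{Address, Bedrooms, City, ListDate, OwnerID, Price} has no BCNF violation.

{Address, Bedrooms, City, ListDate, OwnerID, Price}; {ListDate, ZipCode}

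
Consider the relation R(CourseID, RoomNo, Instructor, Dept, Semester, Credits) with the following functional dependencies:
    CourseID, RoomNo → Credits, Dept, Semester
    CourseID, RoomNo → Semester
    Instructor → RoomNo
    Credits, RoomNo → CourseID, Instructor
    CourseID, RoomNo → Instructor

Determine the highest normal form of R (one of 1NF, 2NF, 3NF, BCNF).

3NF

Candidate keys: {CourseID, Instructor}, {CourseID, RoomNo}, {Credits, Instructor}, {Credits, RoomNo}. Prime attributes: {CourseID, Credits, Instructor, RoomNo}.
Instructor → RoomNo: {Instructor}⁺ = {Instructor, RoomNo}, which is not all of the attributes, so the left side is not a superkey — BCNF is violated.
Since {RoomNo} ⊆ prime attributes and every other non-superkey FD also has a prime right side, the schema is in 3NF.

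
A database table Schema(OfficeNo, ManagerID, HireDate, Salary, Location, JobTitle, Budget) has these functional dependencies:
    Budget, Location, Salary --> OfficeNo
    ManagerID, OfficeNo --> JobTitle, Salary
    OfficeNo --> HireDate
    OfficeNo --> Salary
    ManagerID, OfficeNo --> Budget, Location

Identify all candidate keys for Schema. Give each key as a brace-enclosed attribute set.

{ManagerID} never appears on the right of any FD, so every key must include it.
{ManagerID, OfficeNo} is a candidate key since {ManagerID, OfficeNo}⁺ = {Budget, HireDate, JobTitle, Location, ManagerID, OfficeNo, Salary} covers every attribute.
{Budget, Location, ManagerID, Salary} is a candidate key since {Budget, Location, ManagerID, Salary}⁺ = {Budget, HireDate, JobTitle, Location, ManagerID, OfficeNo, Salary} covers every attribute.
No proper subset of any of these is a key, and no other minimal superkey exists.

{Budget, Location, ManagerID, Salary}, {ManagerID, OfficeNo}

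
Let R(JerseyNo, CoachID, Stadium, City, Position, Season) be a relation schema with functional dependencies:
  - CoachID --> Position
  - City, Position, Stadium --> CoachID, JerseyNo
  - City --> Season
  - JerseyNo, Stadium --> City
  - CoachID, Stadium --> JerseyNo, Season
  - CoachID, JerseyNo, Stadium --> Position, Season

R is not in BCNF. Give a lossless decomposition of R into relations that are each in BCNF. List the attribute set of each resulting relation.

Candidate keys of the original relation: {City, Position, Stadium}, {CoachID, Stadium}, {JerseyNo, Position, Stadium}.
In {City, CoachID, JerseyNo, Position, Season, Stadium}, {CoachID} is not a superkey ({CoachID}⁺ restricted to this set is {CoachID, Position}), so split on CoachID --> Position into {CoachID, Position} and {City, CoachID, JerseyNo, Season, Stadium}.
{CoachID, Position} is in BCNF.
In {City, CoachID, JerseyNo, Season, Stadium}, {City} is not a superkey ({City}⁺ restricted to this set is {City, Season}), so split on City --> Season into {City, Season} and {City, CoachID, JerseyNo, Stadium}.
{City, Season} is in BCNF.
In {City, CoachID, JerseyNo, Stadium}, {JerseyNo, Stadium} is not a superkey ({JerseyNo, Stadium}⁺ restricted to this set is {City, JerseyNo, Stadium}), so split on JerseyNo, Stadium --> City into {City, JerseyNo, Stadium} and {CoachID, JerseyNo, Stadium}.
{City, JerseyNo, Stadium} is in BCNF.
{CoachID, JerseyNo, Stadium} is in BCNF.

{City, JerseyNo, Stadium}; {City, Season}; {CoachID, JerseyNo, Stadium}; {CoachID, Position}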